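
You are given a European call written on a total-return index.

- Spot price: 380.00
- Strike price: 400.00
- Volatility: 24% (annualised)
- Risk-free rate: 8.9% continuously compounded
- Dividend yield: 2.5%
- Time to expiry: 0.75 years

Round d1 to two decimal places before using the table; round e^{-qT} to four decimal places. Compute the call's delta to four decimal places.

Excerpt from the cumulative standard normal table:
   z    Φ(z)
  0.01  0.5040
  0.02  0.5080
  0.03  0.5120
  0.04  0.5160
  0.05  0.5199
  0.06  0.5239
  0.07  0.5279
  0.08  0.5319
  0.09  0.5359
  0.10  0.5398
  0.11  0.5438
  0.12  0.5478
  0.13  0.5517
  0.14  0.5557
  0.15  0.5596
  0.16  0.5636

0.5259

T = 0.75;  σ√T = 0.2078
d₁ = [ln(380/400) + (0.089 − 0.025 + 0.24²/2)·0.75] / 0.2078 = [-0.0513 + 0.0696] / 0.2078 = 0.0881 ⇒ 0.09
N(d₁) = N(0.09) = 0.5359
Δ_call = e^(−qT)·N(d₁) = 0.9814·0.5359 = 0.5259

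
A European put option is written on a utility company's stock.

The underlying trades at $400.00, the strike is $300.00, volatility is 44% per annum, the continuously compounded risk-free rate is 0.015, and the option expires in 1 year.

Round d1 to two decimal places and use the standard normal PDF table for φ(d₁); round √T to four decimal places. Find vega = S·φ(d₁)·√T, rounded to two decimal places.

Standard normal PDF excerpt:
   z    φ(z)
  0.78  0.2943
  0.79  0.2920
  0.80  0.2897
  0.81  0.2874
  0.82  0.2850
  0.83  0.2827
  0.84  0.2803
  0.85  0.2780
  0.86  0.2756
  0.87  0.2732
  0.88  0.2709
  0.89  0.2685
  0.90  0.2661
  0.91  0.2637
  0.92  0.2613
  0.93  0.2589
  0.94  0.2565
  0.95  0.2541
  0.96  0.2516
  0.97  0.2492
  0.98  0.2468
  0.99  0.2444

105.48

σ√T = 0.44 × 1.0000 = 0.4400
d₁ = [ln(400/300) + (0.015 + 0.44²/2)·1] / 0.4400 = [0.2877 + 0.1118] / 0.4400 = 0.9079 ⇒ 0.91
√T = √1 = 1.0000
φ(d₁) = φ(0.91) = 0.2637
vega = S·φ(d₁)·√T = 400·0.2637·1.0000 = 105.4800
(Vega is the same for a European call and put with the same parameters.)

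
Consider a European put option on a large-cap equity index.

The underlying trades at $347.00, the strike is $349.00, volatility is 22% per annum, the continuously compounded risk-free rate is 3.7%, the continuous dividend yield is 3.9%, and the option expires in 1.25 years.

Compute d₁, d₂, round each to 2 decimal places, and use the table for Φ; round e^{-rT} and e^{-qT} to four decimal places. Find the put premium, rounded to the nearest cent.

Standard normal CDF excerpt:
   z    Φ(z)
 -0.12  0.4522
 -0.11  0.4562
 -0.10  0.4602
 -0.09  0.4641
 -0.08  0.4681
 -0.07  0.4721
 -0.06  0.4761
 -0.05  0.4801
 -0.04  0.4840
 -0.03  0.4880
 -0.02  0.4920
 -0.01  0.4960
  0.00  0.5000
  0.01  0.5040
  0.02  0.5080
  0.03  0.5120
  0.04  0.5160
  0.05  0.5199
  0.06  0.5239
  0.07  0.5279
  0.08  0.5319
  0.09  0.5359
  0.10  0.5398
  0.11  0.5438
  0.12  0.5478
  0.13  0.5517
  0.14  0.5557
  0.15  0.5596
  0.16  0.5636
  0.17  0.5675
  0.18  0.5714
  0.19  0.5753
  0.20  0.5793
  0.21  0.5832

T = 1.25;  σ√T = 0.2460
ln(S/K) + (r − q + σ²/2)T = ln(347/349) + (0.037 − 0.039 + 0.22²/2)·1.25 = -0.0057 + 0.0277 = 0.0220
d₁ = 0.0220 / 0.2460 = 0.0895 ≈ 0.09
d₂ = d₁ − σ√T = 0.0895 − 0.2460 = -0.1565 ≈ -0.16
e^(−qT) = e^(−0.039·1.25) = 0.9524;  e^(−rT) = e^(−0.037·1.25) = 0.9548
P = 349·0.9548·N(0.16) − 347·0.9524·N(-0.09) = 349·0.9548·0.5636 − 347·0.9524·0.4641 = 187.8057 − 153.3771 = 34.4287

$34.43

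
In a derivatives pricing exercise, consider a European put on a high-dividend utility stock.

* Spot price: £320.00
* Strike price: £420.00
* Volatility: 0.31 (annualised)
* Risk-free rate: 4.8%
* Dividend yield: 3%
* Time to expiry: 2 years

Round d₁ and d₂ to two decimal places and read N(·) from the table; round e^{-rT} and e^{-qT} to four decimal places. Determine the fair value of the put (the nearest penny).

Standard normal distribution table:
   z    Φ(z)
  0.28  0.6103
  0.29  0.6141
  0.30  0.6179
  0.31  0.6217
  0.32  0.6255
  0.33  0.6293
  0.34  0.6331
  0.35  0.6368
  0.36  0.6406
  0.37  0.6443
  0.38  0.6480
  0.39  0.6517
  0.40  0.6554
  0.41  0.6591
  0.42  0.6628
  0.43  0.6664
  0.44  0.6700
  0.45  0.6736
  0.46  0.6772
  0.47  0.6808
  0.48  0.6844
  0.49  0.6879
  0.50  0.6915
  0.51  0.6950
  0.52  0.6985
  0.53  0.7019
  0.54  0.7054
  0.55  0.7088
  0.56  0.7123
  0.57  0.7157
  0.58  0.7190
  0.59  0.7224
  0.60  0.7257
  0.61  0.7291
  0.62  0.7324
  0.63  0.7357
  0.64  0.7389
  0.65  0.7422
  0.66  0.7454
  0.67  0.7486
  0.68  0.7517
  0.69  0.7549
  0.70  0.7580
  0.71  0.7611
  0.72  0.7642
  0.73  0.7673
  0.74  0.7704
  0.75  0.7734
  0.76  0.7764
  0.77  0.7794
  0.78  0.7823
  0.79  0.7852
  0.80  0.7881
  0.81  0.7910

σ√T = 0.31·√2 = 0.4384
d₁ = [ln(320/420) + (0.048 − 0.03 + 0.31²/2)·2] / 0.4384 = [-0.2719 + 0.1321] / 0.4384 = -0.3190 → -0.32
d₂ = d₁ − σ√T = -0.3190 − 0.4384 = -0.7574 → -0.76
e^(−qT) = e^(−0.03·2) = 0.9418;  e^(−rT) = e^(−0.048·2) = 0.9085
P = 420·0.9085·N(0.76) − 320·0.9418·N(0.32) = 420·0.9085·0.7764 − 320·0.9418·0.6255 = 296.2509 − 188.5107 = 107.7403

£107.74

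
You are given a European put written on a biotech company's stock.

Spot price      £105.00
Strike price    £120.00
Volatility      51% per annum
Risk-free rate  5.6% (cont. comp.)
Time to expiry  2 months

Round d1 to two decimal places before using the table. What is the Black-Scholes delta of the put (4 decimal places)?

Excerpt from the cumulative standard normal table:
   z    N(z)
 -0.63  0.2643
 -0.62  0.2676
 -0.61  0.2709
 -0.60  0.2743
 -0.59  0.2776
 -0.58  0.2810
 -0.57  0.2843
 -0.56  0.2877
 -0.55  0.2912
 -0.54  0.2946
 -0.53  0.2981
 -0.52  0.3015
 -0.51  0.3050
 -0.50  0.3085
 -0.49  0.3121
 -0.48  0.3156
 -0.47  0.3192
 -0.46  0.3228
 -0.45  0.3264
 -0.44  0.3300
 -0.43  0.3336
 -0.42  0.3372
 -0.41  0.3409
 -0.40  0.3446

T = 0.1667;  σ√T = 0.2082
d₁ = [ln(105/120) + (0.056 + ½·0.51²)·0.1667] / (σ√T) = (-0.1335 + 0.0310) / 0.2082 = -0.4924 ≈ -0.49
N(d₁) = N(-0.49) = 0.3121
Δ_put = N(d₁) − 1 = 0.3121 − 1 = -0.6879

-0.6879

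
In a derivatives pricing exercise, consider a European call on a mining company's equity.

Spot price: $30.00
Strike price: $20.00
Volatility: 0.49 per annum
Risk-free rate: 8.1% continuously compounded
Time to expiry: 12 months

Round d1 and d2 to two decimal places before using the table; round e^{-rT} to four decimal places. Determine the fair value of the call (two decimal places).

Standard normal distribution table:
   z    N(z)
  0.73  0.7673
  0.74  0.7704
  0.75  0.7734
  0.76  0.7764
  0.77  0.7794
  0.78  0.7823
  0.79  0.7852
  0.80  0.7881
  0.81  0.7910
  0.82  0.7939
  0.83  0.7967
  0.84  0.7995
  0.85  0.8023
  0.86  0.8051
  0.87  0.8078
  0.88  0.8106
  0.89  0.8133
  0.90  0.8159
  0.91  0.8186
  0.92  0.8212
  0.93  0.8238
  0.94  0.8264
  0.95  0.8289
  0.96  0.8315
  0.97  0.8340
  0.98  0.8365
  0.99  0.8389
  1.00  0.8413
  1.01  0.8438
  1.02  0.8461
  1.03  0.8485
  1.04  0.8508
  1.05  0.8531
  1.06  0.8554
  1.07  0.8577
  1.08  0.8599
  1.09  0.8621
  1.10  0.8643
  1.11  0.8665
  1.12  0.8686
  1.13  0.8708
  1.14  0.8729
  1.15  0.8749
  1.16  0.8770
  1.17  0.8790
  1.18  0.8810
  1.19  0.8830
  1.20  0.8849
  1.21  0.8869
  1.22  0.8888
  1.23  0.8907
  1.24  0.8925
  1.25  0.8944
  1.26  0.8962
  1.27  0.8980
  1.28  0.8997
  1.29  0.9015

$12.51

T = 1;  σ√T = 0.4900
d₁ = [ln(30/20) + (0.081 + 0.49²/2)·1] / 0.4900 = [0.4055 + 0.2011] / 0.4900 = 1.2378 which rounds to 1.24
d₂ = d₁ − σ√T = 1.2378 − 0.4900 = 0.7478 which rounds to 0.75
e^(−rT) = e^(−0.081·1) = 0.9222
N(d₁) = N(1.24) = 0.8925;  N(d₂) = N(0.75) = 0.7734
C = 30·0.8925 − 20·0.9222·0.7734 = 26.7750 − 14.2646 = 12.5104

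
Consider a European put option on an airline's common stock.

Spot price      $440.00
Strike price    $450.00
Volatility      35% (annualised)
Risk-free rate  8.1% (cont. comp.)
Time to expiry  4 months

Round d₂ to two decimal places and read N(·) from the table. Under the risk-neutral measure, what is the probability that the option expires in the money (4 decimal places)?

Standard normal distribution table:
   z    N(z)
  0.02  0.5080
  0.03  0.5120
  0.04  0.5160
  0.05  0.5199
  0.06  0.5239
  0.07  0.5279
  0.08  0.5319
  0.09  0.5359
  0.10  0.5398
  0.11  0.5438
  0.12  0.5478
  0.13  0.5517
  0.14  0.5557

0.5319

σ√T = 0.35 × 0.5774 = 0.2021
d₁ = [ln(440/450) + (0.081 + 0.35²/2)·0.3333] / 0.2021 = [-0.0225 + 0.0474] / 0.2021 = 0.1234 ≈ 0.12
d₂ = d₁ − σ√T = 0.1234 − 0.2021 = -0.0786 ≈ -0.08
Risk-neutral Pr[S_T < K] = N(−d₂) = N(0.08) = 0.5319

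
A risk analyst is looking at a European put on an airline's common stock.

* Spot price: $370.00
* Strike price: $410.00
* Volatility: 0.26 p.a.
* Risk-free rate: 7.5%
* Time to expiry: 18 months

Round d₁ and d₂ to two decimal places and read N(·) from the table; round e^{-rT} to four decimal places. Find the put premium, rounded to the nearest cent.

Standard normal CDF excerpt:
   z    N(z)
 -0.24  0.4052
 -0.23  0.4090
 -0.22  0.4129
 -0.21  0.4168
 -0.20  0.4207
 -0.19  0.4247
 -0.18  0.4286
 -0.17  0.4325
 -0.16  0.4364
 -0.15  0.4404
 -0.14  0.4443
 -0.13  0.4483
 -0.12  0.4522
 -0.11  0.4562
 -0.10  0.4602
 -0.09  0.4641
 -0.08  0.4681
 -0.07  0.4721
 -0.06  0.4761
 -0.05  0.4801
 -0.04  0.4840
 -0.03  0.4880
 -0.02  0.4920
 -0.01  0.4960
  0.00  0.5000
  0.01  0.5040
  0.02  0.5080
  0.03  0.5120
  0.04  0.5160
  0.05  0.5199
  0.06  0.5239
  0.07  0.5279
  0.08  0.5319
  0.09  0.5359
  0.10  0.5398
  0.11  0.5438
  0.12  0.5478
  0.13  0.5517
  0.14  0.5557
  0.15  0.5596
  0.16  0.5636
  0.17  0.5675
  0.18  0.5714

$44.99

σ√T = 0.26·√1.5 = 0.3184
d₁ = [ln(370/410) + (0.075 + ½·0.26²)·1.5] / (σ√T) = (-0.1027 + 0.1632) / 0.3184 = 0.1901 which rounds to 0.19
d₂ = 0.1901 − 0.3184 = -0.1283 which rounds to -0.13
e^(−rT) = e^(−0.075·1.5) = 0.8936
P = 410·0.8936·N(0.13) − 370·N(-0.19) = 410·0.8936·0.5517 − 370·0.4247 = 202.1296 − 157.1390 = 44.9906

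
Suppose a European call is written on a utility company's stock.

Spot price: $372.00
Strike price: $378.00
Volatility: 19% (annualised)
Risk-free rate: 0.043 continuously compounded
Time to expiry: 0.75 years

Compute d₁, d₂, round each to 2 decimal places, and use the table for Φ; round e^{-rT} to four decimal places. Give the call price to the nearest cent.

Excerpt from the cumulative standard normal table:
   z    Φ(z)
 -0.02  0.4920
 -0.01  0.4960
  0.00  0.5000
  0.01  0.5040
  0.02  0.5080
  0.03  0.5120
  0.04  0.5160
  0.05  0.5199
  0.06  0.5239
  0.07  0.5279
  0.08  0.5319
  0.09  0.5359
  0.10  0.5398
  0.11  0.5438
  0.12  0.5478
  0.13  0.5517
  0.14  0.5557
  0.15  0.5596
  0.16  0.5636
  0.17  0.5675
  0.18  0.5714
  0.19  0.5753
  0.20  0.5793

σ√T = 0.19 × 0.8660 = 0.1645
ln(S/K) + (r + σ²/2)T = ln(372/378) + (0.043 + 0.19²/2)·0.75 = -0.0160 + 0.0458 = 0.0298
d₁ = 0.0298 / 0.1645 = 0.1810 → 0.18
d₂ = d₁ − σ√T = 0.1810 − 0.1645 = 0.0165 → 0.02
exp(−rT) = exp(−0.043·0.75) = 0.9683
N(d₁) = N(0.18) = 0.5714;  N(d₂) = N(0.02) = 0.5080
C = 372·0.5714 − 378·0.9683·0.5080 = 212.5608 − 185.9368 = 26.6240

$26.62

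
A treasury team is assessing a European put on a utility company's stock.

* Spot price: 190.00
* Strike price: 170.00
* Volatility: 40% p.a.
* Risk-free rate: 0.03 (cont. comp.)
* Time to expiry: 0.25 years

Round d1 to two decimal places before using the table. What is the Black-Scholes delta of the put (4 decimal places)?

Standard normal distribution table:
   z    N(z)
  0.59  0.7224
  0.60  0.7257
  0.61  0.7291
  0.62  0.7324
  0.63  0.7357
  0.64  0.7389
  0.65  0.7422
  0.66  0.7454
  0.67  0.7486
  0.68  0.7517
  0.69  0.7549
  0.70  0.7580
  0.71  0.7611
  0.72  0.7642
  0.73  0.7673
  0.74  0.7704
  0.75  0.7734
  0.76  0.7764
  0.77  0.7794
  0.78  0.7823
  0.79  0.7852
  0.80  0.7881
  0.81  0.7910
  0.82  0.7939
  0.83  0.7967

-0.2451

σ√T = 0.4 × 0.5000 = 0.2000
ln(S/K) + (r + σ²/2)T = ln(190/170) + (0.03 + 0.4²/2)·0.25 = 0.1112 + 0.0275 = 0.1387
d₁ = 0.1387 / 0.2000 = 0.6936 ≈ 0.69
N(d₁) = N(0.69) = 0.7549
Δ_put = N(d₁) − 1 = 0.7549 − 1 = -0.2451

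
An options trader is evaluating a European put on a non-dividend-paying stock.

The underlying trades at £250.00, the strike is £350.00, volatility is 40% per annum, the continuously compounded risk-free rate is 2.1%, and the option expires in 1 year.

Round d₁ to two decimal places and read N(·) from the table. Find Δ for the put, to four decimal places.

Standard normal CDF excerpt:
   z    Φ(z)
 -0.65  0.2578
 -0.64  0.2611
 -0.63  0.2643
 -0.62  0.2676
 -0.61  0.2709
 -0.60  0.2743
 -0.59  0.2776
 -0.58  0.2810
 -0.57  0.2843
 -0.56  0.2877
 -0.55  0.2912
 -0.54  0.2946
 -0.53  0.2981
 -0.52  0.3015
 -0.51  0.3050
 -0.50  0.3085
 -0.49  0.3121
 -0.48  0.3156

-0.7224

T = 1;  σ√T = 0.4000
ln(S/K) + (r + σ²/2)T = ln(250/350) + (0.021 + 0.4²/2)·1 = -0.3365 + 0.1010 = -0.2355
d₁ = -0.2355 / 0.4000 = -0.5887 ≈ -0.59
N(d₁) = N(-0.59) = 0.2776
Δ_put = N(d₁) − 1 = 0.2776 − 1 = -0.7224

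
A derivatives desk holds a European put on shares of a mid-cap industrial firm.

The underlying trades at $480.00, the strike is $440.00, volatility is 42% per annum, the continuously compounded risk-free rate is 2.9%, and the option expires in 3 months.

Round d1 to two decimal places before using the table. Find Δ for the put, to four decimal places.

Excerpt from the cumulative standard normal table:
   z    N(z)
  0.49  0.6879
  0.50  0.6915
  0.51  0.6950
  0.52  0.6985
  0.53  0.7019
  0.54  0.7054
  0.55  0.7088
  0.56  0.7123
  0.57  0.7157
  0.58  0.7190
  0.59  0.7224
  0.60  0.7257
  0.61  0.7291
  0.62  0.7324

T = 0.25;  σ√T = 0.2100
d₁ = [ln(480/440) + (0.029 + 0.42²/2)·0.25] / 0.2100 = [0.0870 + 0.0293] / 0.2100 = 0.5539 ⇒ 0.55
N(d₁) = N(0.55) = 0.7088
Δ_put = N(d₁) − 1 = 0.7088 − 1 = -0.2912

-0.2912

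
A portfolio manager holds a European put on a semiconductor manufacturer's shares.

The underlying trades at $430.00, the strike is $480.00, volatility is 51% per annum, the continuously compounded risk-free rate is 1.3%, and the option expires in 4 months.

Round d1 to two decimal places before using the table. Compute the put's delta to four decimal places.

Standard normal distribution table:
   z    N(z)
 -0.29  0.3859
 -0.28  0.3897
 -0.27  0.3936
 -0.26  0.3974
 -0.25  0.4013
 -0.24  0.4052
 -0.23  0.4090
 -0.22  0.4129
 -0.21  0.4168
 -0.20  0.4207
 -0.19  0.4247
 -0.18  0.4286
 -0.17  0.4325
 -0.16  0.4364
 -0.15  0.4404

-0.5832

σ√T = 0.51·√0.3333 = 0.2944
d₁ = [ln(430/480) + (0.013 + ½·0.51²)·0.3333] / (σ√T) = (-0.1100 + 0.0477) / 0.2944 = -0.2116 which rounds to -0.21
N(d₁) = N(-0.21) = 0.4168
Δ_put = N(d₁) − 1 = 0.4168 − 1 = -0.5832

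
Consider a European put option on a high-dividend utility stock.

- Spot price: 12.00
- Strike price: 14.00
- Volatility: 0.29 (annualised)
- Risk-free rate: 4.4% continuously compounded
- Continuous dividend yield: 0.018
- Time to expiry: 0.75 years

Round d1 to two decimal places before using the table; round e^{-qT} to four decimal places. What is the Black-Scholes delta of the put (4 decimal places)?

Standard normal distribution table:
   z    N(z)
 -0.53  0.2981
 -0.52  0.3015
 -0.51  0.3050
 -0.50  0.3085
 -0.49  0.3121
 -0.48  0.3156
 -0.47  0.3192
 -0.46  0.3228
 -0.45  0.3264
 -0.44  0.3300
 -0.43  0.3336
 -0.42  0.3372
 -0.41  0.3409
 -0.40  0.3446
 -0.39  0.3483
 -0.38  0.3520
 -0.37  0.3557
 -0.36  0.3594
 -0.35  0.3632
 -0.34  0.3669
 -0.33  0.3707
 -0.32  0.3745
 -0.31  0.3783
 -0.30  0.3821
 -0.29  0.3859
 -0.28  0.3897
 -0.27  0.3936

σ√T = 0.29 × 0.8660 = 0.2511
d₁ = [ln(12/14) + (0.044 − 0.018 + 0.29²/2)·0.75] / 0.2511 = [-0.1542 + 0.0510] / 0.2511 = -0.4106 ⇒ -0.41
N(d₁) = N(-0.41) = 0.3409
Δ_put = e^(−qT)·(N(d₁) − 1) = 0.9866·(0.3409 − 1) = -0.6503

-0.6503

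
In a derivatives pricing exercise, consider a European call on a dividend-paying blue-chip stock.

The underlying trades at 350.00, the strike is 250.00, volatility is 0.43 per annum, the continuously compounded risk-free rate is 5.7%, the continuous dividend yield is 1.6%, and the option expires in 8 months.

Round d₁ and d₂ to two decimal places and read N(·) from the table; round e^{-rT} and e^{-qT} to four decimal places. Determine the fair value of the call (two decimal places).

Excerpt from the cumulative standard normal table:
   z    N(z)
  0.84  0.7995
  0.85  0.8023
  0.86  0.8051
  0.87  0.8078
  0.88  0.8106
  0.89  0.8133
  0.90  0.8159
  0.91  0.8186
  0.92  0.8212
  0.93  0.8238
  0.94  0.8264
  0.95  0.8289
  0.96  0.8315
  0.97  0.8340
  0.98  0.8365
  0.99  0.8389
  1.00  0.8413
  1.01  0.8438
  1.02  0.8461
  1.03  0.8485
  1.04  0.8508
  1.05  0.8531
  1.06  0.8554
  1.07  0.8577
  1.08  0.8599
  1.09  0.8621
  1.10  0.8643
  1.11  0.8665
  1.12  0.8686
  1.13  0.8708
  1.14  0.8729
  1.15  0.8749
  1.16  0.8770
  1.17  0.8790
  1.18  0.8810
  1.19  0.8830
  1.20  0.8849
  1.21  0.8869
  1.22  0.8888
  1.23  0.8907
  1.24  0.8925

σ√T = 0.43 × 0.8165 = 0.3511
d₁ = [ln(350/250) + (0.057 − 0.016 + 0.43²/2)·0.6667] / 0.3511 = [0.3365 + 0.0890] / 0.3511 = 1.2118 → 1.21
d₂ = d₁ − σ√T = 1.2118 − 0.3511 = 0.8607 → 0.86
exp(−qT) = exp(−0.016·0.6667) = 0.9894;  exp(−rT) = exp(−0.057·0.6667) = 0.9627
N(d₁) = N(1.21) = 0.8869;  N(d₂) = N(0.86) = 0.8051
C = 350·0.9894·0.8869 − 250·0.9627·0.8051 = 307.1246 − 193.7674 = 113.3572

113.36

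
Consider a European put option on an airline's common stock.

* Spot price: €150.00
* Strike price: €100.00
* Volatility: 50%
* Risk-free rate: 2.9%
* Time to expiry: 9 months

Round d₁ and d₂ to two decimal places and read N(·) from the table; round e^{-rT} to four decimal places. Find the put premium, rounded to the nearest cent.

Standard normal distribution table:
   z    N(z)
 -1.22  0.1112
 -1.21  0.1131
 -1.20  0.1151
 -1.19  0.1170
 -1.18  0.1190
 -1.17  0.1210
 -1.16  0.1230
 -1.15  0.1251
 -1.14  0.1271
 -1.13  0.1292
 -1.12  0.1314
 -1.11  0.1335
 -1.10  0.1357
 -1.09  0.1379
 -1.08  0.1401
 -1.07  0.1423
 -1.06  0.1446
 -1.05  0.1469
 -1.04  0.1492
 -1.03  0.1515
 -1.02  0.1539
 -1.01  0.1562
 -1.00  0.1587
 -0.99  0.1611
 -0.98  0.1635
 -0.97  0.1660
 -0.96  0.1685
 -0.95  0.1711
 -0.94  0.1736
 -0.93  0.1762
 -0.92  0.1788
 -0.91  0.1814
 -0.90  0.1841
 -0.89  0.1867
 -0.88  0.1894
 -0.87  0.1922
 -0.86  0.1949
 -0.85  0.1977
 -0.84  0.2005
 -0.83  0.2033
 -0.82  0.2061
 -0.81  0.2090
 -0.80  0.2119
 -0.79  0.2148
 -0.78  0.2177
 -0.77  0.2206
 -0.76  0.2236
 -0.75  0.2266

σ√T = 0.5·√0.75 = 0.4330
ln(S/K) + (r + σ²/2)T = ln(150/100) + (0.029 + 0.5²/2)·0.75 = 0.4055 + 0.1155 = 0.5210
d₁ = 0.5210 / 0.4330 = 1.2031 ≈ 1.20
d₂ = d₁ − σ√T = 1.2031 − 0.4330 = 0.7701 ≈ 0.77
exp(−rT) = exp(−0.029·0.75) = 0.9785
N(−d₂) = N(-0.77) = 0.2206;  N(−d₁) = N(-1.20) = 0.1151
P = 100·0.9785·0.2206 − 150·0.1151 = 21.5857 − 17.2650 = 4.3207

€4.32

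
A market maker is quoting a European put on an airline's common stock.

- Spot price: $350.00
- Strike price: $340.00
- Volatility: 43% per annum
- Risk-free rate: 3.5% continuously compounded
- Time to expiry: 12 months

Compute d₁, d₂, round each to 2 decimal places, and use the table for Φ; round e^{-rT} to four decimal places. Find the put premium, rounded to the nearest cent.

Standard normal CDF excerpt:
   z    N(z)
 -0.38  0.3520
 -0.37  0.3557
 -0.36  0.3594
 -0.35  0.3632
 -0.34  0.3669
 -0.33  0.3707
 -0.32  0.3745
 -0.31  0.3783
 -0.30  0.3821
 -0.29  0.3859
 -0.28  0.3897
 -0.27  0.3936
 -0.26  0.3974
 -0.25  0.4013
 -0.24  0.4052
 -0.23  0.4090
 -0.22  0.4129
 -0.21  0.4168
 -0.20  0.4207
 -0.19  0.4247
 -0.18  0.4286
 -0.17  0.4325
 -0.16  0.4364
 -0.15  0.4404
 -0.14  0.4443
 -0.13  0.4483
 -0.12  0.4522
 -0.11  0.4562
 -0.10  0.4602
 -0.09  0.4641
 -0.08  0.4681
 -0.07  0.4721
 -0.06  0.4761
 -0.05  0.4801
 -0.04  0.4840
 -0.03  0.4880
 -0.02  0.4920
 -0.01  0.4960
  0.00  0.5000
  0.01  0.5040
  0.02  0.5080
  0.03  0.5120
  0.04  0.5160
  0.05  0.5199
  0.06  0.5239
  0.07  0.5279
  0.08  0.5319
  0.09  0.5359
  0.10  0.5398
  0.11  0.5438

$47.52

σ√T = 0.43 × 1.0000 = 0.4300
d₁ = [ln(350/340) + (0.035 + ½·0.43²)·1] / (σ√T) = (0.0290 + 0.1275) / 0.4300 = 0.3638 which rounds to 0.36
d₂ = 0.3638 − 0.4300 = -0.0662 which rounds to -0.07
e^(−rT) = e^(−0.035·1) = 0.9656
P = 340·0.9656·N(0.07) − 350·N(-0.36) = 340·0.9656·0.5279 − 350·0.3594 = 173.3117 − 125.7900 = 47.5217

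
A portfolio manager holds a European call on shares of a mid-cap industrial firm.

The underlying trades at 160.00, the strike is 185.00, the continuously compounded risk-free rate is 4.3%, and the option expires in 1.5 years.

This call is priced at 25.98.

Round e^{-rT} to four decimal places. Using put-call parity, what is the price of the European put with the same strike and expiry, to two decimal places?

39.42

exp(−rT) = exp(−0.043·1.5) = 0.9375
Put-call parity: C − P = S − K·e^(−rT) = 160 − 185·0.9375 = 160 − 173.4375 = -13.4375
P = C − (C − P) = 25.98 − (-13.4375) = 39.4175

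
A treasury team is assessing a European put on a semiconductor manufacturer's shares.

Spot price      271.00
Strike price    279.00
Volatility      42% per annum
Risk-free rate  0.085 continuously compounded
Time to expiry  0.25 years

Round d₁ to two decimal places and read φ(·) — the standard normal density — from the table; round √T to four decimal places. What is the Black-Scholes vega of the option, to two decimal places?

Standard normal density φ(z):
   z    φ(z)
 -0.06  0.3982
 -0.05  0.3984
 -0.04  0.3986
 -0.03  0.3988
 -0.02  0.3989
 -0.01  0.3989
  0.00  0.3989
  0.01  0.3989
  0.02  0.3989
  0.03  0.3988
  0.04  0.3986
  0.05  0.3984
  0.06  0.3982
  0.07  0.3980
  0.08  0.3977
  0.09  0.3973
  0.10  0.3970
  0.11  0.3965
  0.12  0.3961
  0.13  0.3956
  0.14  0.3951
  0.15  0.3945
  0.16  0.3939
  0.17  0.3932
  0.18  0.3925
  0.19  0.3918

53.93

σ√T = 0.42 × 0.5000 = 0.2100
d₁ = [ln(271/279) + (0.085 + 0.42²/2)·0.25] / 0.2100 = [-0.0291 + 0.0433] / 0.2100 = 0.0677 which rounds to 0.07
√T = √0.25 = 0.5000
φ(d₁) = φ(0.07) = 0.3980
vega = S·φ(d₁)·√T = 271·0.3980·0.5000 = 53.9290
(The call has the same vega.)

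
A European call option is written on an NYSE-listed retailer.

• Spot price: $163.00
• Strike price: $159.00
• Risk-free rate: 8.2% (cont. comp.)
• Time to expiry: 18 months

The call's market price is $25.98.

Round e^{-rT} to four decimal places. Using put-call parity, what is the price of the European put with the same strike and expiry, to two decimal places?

$3.58

exp(−rT) = exp(−0.082·1.5) = 0.8843
Put-call parity: C − P = S − K·e^(−rT) = 163 − 159·0.8843 = 163 − 140.6037 = 22.3963
P = C − (C − P) = 25.98 − (22.3963) = 3.5837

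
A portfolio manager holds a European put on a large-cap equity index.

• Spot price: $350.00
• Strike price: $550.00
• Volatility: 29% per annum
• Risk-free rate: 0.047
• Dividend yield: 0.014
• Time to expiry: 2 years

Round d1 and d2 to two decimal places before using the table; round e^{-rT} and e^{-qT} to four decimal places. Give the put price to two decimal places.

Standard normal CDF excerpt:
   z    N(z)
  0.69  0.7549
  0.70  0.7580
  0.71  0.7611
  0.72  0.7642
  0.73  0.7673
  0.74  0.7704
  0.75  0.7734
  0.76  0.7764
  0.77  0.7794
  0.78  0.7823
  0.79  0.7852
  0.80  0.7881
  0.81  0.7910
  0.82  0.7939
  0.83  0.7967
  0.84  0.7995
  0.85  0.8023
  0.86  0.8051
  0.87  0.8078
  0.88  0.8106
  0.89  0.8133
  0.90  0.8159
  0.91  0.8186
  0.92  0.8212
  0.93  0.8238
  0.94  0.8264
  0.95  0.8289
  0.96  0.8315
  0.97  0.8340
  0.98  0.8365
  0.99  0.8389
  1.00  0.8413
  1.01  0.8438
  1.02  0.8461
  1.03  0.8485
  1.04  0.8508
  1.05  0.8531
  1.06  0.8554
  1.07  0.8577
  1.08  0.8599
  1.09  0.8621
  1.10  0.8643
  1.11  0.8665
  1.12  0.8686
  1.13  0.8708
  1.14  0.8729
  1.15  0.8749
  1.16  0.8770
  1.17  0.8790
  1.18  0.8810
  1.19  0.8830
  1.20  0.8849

T = 2;  σ√T = 0.4101
d₁ = [ln(350/550) + (0.047 − 0.014 + 0.29²/2)·2] / 0.4101 = [-0.4520 + 0.1501] / 0.4101 = -0.7361 ≈ -0.74
d₂ = d₁ − σ√T = -0.7361 − 0.4101 = -1.1462 ≈ -1.15
e^(−qT) = e^(−0.014·2) = 0.9724;  e^(−rT) = e^(−0.047·2) = 0.9103
P = 550·0.9103·N(1.15) − 350·0.9724·N(0.74) = 550·0.9103·0.8749 − 350·0.9724·0.7704 = 438.0318 − 262.1979 = 175.8339

$175.83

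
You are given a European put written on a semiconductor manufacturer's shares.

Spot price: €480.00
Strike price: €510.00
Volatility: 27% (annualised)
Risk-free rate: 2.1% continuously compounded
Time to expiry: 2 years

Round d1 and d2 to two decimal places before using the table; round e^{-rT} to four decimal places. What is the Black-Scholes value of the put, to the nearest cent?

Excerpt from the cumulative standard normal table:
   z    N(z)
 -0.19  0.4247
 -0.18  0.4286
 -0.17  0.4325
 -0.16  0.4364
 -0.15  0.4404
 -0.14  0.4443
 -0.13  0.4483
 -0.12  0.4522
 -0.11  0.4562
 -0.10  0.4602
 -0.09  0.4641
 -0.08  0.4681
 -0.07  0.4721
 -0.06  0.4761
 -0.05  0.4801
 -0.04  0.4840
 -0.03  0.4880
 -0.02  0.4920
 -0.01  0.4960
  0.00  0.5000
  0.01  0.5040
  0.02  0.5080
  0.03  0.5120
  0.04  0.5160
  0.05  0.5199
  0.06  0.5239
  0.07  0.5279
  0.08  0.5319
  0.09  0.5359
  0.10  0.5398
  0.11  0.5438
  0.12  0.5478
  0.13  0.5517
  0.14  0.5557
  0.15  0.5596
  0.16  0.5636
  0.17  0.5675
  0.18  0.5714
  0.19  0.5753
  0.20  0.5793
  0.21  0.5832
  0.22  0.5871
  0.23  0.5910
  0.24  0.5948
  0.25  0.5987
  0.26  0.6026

€77.62

T = 2;  σ√T = 0.3818
ln(S/K) + (r + σ²/2)T = ln(480/510) + (0.021 + 0.27²/2)·2 = -0.0606 + 0.1149 = 0.0543
d₁ = 0.0543 / 0.3818 = 0.1421 ⇒ 0.14
d₂ = d₁ − σ√T = 0.1421 − 0.3818 = -0.2397 ⇒ -0.24
e^(−rT) = e^(−0.021·2) = 0.9589
N(−d₂) = N(0.24) = 0.5948;  N(−d₁) = N(-0.14) = 0.4443
P = 510·0.9589·0.5948 − 480·0.4443 = 290.8804 − 213.2640 = 77.6164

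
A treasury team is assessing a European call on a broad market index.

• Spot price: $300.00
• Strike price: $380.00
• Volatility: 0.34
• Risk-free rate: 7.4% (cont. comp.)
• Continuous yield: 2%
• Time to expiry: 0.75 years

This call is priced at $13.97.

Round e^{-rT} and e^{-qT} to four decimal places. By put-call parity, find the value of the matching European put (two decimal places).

$77.92

e^(−qT) = e^(−0.02·0.75) = 0.9851;  e^(−rT) = e^(−0.074·0.75) = 0.9460
Put-call parity: C − P = S·e^(−qT) − K·e^(−rT) = 300·0.9851 − 380·0.9460 = 295.5300 − 359.4800 = -63.9500
P = C − (C − P) = 13.97 − (-63.9500) = 77.9200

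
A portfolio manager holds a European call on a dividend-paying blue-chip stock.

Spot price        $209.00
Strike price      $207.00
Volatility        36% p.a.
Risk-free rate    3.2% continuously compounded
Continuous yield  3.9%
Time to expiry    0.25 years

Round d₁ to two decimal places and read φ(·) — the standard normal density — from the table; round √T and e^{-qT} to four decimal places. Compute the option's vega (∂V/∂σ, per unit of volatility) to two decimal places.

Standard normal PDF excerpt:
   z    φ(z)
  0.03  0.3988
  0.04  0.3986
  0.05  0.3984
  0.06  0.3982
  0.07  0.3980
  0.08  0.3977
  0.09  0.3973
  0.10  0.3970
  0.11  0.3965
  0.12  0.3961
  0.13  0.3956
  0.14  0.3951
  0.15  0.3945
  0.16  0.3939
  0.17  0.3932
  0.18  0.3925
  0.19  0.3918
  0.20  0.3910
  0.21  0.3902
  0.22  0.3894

40.94

σ√T = 0.36 × 0.5000 = 0.1800
d₁ = [ln(209/207) + (0.032 − 0.039 + 0.36²/2)·0.25] / 0.1800 = [0.0096 + 0.0144] / 0.1800 = 0.1337 ≈ 0.13
√T = √0.25 = 0.5000
φ(d₁) = φ(0.13) = 0.3956
e^(−qT) = e^(−0.039·0.25) = 0.9903
vega = S·e^(−qT)·φ(d₁)·√T = 209·0.9903·0.3956·0.5000 = 40.9392
(Vega is the same for a European call and put with the same parameters.)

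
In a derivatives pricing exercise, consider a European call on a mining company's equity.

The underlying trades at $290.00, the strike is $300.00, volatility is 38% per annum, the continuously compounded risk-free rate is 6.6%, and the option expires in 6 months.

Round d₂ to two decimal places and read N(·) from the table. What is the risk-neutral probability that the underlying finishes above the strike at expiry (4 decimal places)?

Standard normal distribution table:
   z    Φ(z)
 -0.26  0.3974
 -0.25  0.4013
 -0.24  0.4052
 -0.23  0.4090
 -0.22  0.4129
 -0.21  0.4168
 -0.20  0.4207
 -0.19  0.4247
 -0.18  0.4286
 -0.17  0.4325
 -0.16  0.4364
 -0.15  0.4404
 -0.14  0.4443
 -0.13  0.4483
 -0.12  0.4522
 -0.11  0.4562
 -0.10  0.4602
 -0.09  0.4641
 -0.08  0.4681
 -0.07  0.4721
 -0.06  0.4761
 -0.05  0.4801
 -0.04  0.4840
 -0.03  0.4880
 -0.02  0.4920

σ√T = 0.38 × 0.7071 = 0.2687
d₁ = [ln(290/300) + (0.066 + ½·0.38²)·0.5] / (σ√T) = (-0.0339 + 0.0691) / 0.2687 = 0.1310 ⇒ 0.13
d₂ = 0.1310 − 0.2687 = -0.1377 ⇒ -0.14
Pr(exercise) under Q = N(d₂) = 0.4443

0.4443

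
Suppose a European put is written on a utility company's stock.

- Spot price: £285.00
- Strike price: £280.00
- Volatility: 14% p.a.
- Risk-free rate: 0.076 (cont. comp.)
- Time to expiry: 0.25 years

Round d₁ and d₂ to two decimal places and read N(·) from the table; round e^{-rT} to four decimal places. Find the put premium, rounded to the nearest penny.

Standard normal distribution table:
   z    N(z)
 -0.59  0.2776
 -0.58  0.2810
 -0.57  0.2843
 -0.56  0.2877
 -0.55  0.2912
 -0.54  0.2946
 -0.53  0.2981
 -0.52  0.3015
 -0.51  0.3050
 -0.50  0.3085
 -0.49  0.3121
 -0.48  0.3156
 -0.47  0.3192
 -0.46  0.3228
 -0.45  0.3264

£3.75

σ√T = 0.14 × 0.5000 = 0.0700
d₁ = [ln(285/280) + (0.076 + 0.14²/2)·0.25] / 0.0700 = [0.0177 + 0.0215] / 0.0700 = 0.5593 ≈ 0.56
d₂ = d₁ − σ√T = 0.5593 − 0.0700 = 0.4893 ≈ 0.49
e^(−rT) = e^(−0.076·0.25) = 0.9812
P = 280·0.9812·N(-0.49) − 285·N(-0.56) = 280·0.9812·0.3121 − 285·0.2877 = 85.7451 − 81.9945 = 3.7506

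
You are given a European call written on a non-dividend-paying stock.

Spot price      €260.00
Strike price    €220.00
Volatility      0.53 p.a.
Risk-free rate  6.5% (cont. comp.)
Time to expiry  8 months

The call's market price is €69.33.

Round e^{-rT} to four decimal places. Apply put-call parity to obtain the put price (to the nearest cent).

€20.00

e^(−rT) = e^(−0.065·0.6667) = 0.9576
Put-call parity: C − P = S − K·e^(−rT) = 260 − 220·0.9576 = 260 − 210.6720 = 49.3280
P = C − (C − P) = 69.33 − (49.3280) = 20.0020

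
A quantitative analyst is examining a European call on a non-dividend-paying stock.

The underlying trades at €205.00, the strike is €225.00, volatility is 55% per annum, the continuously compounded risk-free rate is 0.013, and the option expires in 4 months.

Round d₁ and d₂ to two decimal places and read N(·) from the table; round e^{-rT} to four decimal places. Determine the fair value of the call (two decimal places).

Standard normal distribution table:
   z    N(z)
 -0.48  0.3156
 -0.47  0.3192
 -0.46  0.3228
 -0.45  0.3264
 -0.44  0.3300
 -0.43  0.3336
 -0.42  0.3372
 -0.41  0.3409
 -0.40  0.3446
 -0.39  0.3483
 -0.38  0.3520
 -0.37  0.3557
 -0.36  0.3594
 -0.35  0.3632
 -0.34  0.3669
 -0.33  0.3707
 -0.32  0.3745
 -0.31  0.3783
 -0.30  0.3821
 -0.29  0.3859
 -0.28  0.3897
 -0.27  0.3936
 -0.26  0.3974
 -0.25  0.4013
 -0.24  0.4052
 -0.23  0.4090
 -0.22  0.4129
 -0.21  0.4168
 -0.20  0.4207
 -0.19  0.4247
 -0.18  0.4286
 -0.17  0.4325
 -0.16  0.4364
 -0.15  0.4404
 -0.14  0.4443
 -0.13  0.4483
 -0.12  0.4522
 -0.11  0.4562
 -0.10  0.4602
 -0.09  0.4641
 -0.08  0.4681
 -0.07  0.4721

€18.77

T = 0.3333;  σ√T = 0.3175
ln(S/K) + (r + σ²/2)T = ln(205/225) + (0.013 + 0.55²/2)·0.3333 = -0.0931 + 0.0548 = -0.0383
d₁ = -0.0383 / 0.3175 = -0.1207 ⇒ -0.12
d₂ = d₁ − σ√T = -0.1207 − 0.3175 = -0.4383 ⇒ -0.44
exp(−rT) = exp(−0.013·0.3333) = 0.9957
C = 205·N(-0.12) − 225·0.9957·N(-0.44) = 205·0.4522 − 225·0.9957·0.3300 = 92.7010 − 73.9307 = 18.7703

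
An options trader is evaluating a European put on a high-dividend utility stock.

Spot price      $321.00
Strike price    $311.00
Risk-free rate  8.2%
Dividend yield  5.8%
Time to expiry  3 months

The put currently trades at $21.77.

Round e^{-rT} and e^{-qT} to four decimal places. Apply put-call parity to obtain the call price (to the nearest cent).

exp(−qT) = exp(−0.058·0.25) = 0.9856;  exp(−rT) = exp(−0.082·0.25) = 0.9797
Put-call parity: C − P = S·e^(−qT) − K·e^(−rT) = 321·0.9856 − 311·0.9797 = 316.3776 − 304.6867 = 11.6909
C = P + (C − P) = 21.77 + (11.6909) = 33.4609

$33.46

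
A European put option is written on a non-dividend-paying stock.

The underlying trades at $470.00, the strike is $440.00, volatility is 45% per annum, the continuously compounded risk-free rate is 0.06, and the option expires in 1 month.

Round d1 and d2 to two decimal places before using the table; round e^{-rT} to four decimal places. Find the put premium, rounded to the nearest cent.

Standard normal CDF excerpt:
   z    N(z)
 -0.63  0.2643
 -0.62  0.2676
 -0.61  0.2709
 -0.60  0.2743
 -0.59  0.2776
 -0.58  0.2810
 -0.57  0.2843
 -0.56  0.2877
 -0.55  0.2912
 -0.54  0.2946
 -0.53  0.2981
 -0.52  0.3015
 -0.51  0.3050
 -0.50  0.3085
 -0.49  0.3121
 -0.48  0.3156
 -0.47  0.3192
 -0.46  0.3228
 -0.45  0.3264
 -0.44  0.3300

$10.85

σ√T = 0.45·√0.08333 = 0.1299
d₁ = [ln(470/440) + (0.06 + 0.45²/2)·0.08333] / 0.1299 = [0.0660 + 0.0134] / 0.1299 = 0.6112 ⇒ 0.61
d₂ = d₁ − σ√T = 0.6112 − 0.1299 = 0.4813 ⇒ 0.48
exp(−rT) = exp(−0.06·0.08333) = 0.9950
N(−d₂) = N(-0.48) = 0.3156;  N(−d₁) = N(-0.61) = 0.2709
P = 440·0.9950·0.3156 − 470·0.2709 = 138.1697 − 127.3230 = 10.8467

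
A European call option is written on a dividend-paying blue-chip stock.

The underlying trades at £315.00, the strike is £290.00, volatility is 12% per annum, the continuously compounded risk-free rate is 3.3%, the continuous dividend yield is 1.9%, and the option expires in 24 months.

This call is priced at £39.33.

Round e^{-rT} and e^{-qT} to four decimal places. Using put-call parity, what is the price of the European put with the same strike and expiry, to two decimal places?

£7.55

e^(−qT) = e^(−0.019·2) = 0.9627;  e^(−rT) = e^(−0.033·2) = 0.9361
Put-call parity: C − P = S·e^(−qT) − K·e^(−rT) = 315·0.9627 − 290·0.9361 = 303.2505 − 271.4690 = 31.7815
P = C − (C − P) = 39.33 − (31.7815) = 7.5485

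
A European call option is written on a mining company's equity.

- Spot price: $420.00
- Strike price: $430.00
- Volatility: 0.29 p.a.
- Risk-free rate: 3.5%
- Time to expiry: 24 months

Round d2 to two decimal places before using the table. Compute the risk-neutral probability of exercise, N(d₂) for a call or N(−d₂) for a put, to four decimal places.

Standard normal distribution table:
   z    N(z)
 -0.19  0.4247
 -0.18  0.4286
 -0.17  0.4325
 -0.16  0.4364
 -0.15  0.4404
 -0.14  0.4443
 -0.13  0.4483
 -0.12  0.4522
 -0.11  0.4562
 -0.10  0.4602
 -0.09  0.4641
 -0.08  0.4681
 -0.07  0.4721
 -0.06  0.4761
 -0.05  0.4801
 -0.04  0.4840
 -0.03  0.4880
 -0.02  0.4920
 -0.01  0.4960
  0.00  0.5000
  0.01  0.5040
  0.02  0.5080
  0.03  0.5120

0.4641

σ√T = 0.29·√2 = 0.4101
d₁ = [ln(420/430) + (0.035 + ½·0.29²)·2] / (σ√T) = (-0.0235 + 0.1541) / 0.4101 = 0.3184 ≈ 0.32
d₂ = 0.3184 − 0.4101 = -0.0918 ≈ -0.09
Risk-neutral Pr[S_T > K] = N(d₂) = N(-0.09) = 0.4641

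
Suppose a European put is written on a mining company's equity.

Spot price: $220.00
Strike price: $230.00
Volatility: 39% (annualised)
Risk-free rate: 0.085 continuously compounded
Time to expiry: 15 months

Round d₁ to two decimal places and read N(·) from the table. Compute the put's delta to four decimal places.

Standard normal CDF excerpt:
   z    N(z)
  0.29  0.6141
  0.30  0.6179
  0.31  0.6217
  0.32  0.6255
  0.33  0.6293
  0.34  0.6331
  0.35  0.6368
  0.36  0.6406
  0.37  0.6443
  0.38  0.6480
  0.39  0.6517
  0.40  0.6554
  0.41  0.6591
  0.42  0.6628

-0.3594

T = 1.25;  σ√T = 0.4360
d₁ = [ln(220/230) + (0.085 + 0.39²/2)·1.25] / 0.4360 = [-0.0445 + 0.2013] / 0.4360 = 0.3597 which rounds to 0.36
N(d₁) = N(0.36) = 0.6406
Δ_put = N(d₁) − 1 = 0.6406 − 1 = -0.3594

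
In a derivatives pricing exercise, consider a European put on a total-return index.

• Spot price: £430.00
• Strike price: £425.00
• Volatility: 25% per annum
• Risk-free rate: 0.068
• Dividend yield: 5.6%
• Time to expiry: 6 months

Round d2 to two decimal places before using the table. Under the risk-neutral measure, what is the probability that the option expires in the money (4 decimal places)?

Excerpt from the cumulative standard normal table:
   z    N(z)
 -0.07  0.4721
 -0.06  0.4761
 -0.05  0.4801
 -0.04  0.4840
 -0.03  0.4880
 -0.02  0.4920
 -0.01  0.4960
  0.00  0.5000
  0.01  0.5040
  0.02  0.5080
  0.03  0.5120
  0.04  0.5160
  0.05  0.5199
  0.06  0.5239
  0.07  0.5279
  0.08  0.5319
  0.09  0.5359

σ√T = 0.25·√0.5 = 0.1768
d₁ = [ln(430/425) + (0.068 − 0.056 + 0.25²/2)·0.5] / 0.1768 = [0.0117 + 0.0216] / 0.1768 = 0.1885 ≈ 0.19
d₂ = d₁ − σ√T = 0.1885 − 0.1768 = 0.0117 ≈ 0.01
Risk-neutral Pr[S_T < K] = N(−d₂) = N(-0.01) = 0.4960

0.4960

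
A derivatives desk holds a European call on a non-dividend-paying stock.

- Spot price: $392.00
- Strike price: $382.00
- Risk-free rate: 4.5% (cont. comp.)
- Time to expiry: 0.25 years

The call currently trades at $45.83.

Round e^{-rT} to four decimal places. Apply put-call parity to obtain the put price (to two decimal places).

exp(−rT) = exp(−0.045·0.25) = 0.9888
Put-call parity: C − P = S − K·e^(−rT) = 392 − 382·0.9888 = 392 − 377.7216 = 14.2784
P = C − (C − P) = 45.83 − (14.2784) = 31.5516

$31.55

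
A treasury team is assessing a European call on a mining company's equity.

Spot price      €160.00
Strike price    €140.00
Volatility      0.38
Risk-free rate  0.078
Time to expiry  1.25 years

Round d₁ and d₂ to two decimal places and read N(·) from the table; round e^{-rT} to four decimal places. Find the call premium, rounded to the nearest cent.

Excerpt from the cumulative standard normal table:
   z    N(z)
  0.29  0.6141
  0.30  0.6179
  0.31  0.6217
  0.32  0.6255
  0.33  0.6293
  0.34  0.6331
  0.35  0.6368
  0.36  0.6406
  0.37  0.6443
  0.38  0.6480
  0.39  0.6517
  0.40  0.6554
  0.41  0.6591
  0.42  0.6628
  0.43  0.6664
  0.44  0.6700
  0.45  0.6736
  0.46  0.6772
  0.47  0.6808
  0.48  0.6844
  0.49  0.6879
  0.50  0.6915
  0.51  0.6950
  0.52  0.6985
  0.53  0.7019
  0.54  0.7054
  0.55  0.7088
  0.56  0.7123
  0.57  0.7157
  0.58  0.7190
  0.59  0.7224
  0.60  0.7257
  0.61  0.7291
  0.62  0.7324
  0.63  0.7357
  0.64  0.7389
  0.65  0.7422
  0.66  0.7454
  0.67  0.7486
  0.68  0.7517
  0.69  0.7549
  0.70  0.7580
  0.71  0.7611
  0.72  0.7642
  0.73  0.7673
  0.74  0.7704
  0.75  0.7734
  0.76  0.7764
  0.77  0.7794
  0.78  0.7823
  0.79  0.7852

€44.31

σ√T = 0.38 × 1.1180 = 0.4249
d₁ = [ln(160/140) + (0.078 + ½·0.38²)·1.25] / (σ√T) = (0.1335 + 0.1878) / 0.4249 = 0.7562 which rounds to 0.76
d₂ = 0.7562 − 0.4249 = 0.3314 which rounds to 0.33
exp(−rT) = exp(−0.078·1.25) = 0.9071
N(d₁) = N(0.76) = 0.7764;  N(d₂) = N(0.33) = 0.6293
C = 160·0.7764 − 140·0.9071·0.6293 = 124.2240 − 79.9173 = 44.3067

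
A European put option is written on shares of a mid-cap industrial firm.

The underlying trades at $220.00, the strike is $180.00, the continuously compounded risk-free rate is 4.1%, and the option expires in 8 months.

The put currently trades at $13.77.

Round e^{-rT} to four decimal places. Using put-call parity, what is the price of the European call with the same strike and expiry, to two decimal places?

e^(−rT) = e^(−0.041·0.6667) = 0.9730
Put-call parity: C − P = S − K·e^(−rT) = 220 − 180·0.9730 = 220 − 175.1400 = 44.8600
C = P + (C − P) = 13.77 + (44.8600) = 58.6300

$58.63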